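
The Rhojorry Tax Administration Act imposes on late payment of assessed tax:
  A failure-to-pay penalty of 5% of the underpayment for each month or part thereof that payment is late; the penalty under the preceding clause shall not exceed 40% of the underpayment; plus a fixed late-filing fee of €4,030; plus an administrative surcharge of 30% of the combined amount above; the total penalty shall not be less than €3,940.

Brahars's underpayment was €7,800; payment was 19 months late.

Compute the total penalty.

€9,295

Accrued rate: 5% × 19 = 95%, capped at 40% → 40%
Failure-to-pay penalty: 40% of €7,800 = €3,120
Penalty before surcharge: €3,120 + €4,030 = €7,150
Administrative surcharge: 30% of €7,150 = €2,145
Total penalty: €7,150 + €2,145 = €9,295
Minimum €3,940: €9,295 meets the minimum, no increase.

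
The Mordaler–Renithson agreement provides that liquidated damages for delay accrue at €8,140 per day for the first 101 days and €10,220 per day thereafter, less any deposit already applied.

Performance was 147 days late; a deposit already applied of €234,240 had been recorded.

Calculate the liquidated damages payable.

First 101 days: 101 × €8,140 = €822,140
Remaining days: (147 − 101) × €10,220 = €470,120
Accrued per-day damages: €822,140 + €470,120 = €1,292,260
Less deposit already applied: €1,292,260 − €234,240 = €1,058,020

€1,058,020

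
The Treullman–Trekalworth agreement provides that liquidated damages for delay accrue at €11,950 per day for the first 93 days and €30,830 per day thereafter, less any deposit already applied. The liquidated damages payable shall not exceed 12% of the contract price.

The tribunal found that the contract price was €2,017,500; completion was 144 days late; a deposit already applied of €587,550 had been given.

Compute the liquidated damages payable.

€242,100

First 93 days: 93 × €11,950 = €1,111,350
Remaining days: (144 − 93) × €30,830 = €1,572,330
Accrued per-day damages: €1,111,350 + €1,572,330 = €2,683,680
Less deposit already applied: €2,683,680 − €587,550 = €2,096,130
Cap: 12% of €2,017,500 = €242,100
Cap at €242,100: €2,096,130 exceeds the cap → €242,100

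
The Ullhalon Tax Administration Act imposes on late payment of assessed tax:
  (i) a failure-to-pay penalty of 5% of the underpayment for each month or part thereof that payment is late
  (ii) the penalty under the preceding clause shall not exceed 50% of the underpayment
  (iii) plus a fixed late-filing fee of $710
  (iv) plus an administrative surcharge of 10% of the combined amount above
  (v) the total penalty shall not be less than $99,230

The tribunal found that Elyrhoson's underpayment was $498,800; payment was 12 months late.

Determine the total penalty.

$275,121

Accrued rate: 5% × 12 = 60%, capped at 50% → 50%
Failure-to-pay penalty: 50% of $498,800 = $249,400
Penalty before surcharge: $249,400 + $710 = $250,110
Administrative surcharge: 10% of $250,110 = $25,011
Total penalty: $250,110 + $25,011 = $275,121
Minimum $99,230: $275,121 meets the minimum, no increase.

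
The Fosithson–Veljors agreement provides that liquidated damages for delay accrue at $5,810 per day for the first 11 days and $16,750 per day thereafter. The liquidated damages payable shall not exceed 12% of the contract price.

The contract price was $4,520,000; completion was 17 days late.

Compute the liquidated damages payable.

$164,410

First 11 days: 11 × $5,810 = $63,910
Remaining days: (17 − 11) × $16,750 = $100,500
Accrued per-day damages: $63,910 + $100,500 = $164,410
Cap: 12% of $4,520,000 = $542,400
Cap at $542,400: $164,410 is within the cap, no reduction.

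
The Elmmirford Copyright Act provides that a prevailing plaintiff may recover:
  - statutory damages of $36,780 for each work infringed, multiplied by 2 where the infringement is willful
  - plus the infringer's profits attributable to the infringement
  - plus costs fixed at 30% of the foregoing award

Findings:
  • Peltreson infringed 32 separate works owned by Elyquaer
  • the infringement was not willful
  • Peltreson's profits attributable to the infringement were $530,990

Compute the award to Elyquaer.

$2,220,335

Statutory damages: 32 × $36,780 = $1,176,960
Infringement not willful: no ×2 enhancement.
Combined award: $1,176,960 + $530,990 = $1,707,950
Costs: 30% of $1,707,950 = $512,385
Award plus costs: $1,707,950 + $512,385 = $2,220,335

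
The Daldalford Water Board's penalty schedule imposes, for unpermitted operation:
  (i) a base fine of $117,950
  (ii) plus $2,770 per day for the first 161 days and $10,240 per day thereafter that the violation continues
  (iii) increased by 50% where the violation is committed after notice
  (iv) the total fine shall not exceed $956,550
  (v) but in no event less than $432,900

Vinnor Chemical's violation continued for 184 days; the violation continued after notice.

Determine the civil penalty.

$956,550

First 161 days: 161 × $2,770 = $445,970
Remaining days: (184 − 161) × $10,240 = $235,520
Per-day component: $445,970 + $235,520 = $681,490
Base plus per-day: $117,950 + $681,490 = $799,440
Enhancement: 50% of $799,440 = $399,720
Enhanced fine: $799,440 + $399,720 = $1,199,160
Cap at $956,550: $1,199,160 exceeds the cap → $956,550
Minimum $432,900: $956,550 meets the minimum, no increase.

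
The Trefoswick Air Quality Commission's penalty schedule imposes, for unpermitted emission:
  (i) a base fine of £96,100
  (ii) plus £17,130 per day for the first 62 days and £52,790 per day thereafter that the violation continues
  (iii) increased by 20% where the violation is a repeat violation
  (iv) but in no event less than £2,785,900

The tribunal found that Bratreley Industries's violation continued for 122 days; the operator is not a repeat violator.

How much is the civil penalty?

Civil penalty: £4,325,560

First 62 days: 62 × £17,130 = £1,062,060
Remaining days: (122 − 62) × £52,790 = £3,167,400
Per-day component: £1,062,060 + £3,167,400 = £4,229,460
Base plus per-day: £96,100 + £4,229,460 = £4,325,560
The operator is not a repeat violator: no 20% increase.
Minimum £2,785,900: £4,325,560 meets the minimum, no increase.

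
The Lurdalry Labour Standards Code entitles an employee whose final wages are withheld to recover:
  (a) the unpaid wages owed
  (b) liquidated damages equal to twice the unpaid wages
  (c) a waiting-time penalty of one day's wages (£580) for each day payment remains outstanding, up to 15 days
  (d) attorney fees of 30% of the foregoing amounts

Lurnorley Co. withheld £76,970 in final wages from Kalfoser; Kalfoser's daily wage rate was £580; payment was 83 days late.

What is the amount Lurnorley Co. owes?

Doubled: 2 × £76,970 = £153,940
Penalty days: min(83, 15) = 15
Waiting-time penalty: 15 × £580 = £8,700
Subtotal: £76,970 + £153,940 + £8,700 = £239,610
Attorney fees: 30% of £239,610 = £71,883
Total award: £239,610 + £71,883 = £311,493

Total award: £311,493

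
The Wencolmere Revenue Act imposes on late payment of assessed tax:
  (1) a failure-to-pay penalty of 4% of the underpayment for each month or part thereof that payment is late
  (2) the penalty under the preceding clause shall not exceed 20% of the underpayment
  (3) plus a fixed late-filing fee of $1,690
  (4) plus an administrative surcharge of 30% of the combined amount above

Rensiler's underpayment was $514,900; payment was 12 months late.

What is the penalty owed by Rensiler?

Penalty: $136,071

Accrued rate: 4% × 12 = 48%, capped at 20% → 20%
Failure-to-pay penalty: 20% of $514,900 = $102,980
Penalty before surcharge: $102,980 + $1,690 = $104,670
Administrative surcharge: 30% of $104,670 = $31,401
Total penalty: $104,670 + $31,401 = $136,071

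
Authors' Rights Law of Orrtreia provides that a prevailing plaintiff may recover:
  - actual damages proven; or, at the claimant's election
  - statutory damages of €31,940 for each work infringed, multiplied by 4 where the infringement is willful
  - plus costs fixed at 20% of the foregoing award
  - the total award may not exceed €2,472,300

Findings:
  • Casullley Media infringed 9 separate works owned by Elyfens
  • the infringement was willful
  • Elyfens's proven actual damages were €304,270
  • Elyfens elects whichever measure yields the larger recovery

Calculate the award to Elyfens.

Statutory damages: 9 × €31,940 = €287,460
Multiplied by 4: 4 × €287,460 = €1,149,840
Greater of actual damages (€304,270) or enhanced statutory damages (€1,149,840): €1,149,840
Costs: 20% of €1,149,840 = €229,968
Award plus costs: €1,149,840 + €229,968 = €1,379,808
Cap at €2,472,300: €1,379,808 is within the cap, no reduction.

€1,379,808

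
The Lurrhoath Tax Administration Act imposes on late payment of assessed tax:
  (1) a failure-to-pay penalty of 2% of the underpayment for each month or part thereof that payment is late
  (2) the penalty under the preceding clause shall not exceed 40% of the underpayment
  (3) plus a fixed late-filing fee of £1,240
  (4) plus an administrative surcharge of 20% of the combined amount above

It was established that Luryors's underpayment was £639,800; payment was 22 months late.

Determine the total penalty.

£308,592

Accrued rate: 2% × 22 = 44%, capped at 40% → 40%
Failure-to-pay penalty: 40% of £639,800 = £255,920
Penalty before surcharge: £255,920 + £1,240 = £257,160
Administrative surcharge: 20% of £257,160 = £51,432
Total penalty: £257,160 + £51,432 = £308,592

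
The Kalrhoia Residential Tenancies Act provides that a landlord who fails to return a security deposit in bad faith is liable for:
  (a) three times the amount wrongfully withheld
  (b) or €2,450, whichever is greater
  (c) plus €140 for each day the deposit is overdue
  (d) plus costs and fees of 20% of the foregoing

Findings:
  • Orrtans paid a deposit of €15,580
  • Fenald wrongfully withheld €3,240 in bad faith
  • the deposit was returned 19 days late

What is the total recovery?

€14,856

Trebled: 3 × €3,240 = €9,720
Minimum €2,450: €9,720 meets the minimum, no increase.
Late-return penalty: 19 × €140 = €2,660
Damages plus late penalty: €9,720 + €2,660 = €12,380
Costs and fees: 20% of €12,380 = €2,476
Total recovery: €12,380 + €2,476 = €14,856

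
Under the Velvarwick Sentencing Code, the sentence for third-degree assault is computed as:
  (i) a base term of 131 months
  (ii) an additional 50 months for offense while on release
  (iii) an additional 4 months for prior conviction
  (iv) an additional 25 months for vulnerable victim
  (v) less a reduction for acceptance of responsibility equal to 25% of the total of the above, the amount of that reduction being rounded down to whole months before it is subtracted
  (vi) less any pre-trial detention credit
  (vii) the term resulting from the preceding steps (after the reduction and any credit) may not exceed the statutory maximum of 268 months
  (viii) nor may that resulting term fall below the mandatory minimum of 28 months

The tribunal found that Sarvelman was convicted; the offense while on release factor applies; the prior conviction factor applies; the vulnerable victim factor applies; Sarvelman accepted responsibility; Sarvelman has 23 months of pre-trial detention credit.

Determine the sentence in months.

Offense while on release enhancement: +50 months
Prior conviction enhancement: +4 months
Vulnerable victim enhancement: +25 months
Adjusted term: 131 months + 50 months + 4 months + 25 months = 210 months
Acceptance of responsibility reduction: 25% of 210 months = 52 months (rounded down)
After reduction: 210 − 52 = 158 months
Less pre-trial detention credit: 158 months − 23 months = 135 months
Cap at 268 months: 135 months is within the cap, no reduction.
Minimum 28 months: 135 months meets the minimum, no increase.

135 months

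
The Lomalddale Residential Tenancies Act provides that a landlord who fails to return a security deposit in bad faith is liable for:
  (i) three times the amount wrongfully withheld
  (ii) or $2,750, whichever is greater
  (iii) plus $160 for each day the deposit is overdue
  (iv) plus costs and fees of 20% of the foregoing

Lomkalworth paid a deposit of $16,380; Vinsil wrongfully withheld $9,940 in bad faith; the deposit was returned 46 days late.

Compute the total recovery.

$44,616

Trebled: 3 × $9,940 = $29,820
Minimum $2,750: $29,820 meets the minimum, no increase.
Late-return penalty: 46 × $160 = $7,360
Damages plus late penalty: $29,820 + $7,360 = $37,180
Costs and fees: 20% of $37,180 = $7,436
Total recovery: $37,180 + $7,436 = $44,616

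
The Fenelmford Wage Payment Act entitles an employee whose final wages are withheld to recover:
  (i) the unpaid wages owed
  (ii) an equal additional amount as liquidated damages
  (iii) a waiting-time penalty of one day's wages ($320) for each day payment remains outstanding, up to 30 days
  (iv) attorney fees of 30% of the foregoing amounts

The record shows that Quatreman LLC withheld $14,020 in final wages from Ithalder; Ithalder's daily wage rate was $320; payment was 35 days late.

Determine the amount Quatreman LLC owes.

$48,932

Liquidated damages (equal amount): $14,020
Penalty days: min(35, 30) = 30
Waiting-time penalty: 30 × $320 = $9,600
Subtotal: $14,020 + $14,020 + $9,600 = $37,640
Attorney fees: 30% of $37,640 = $11,292
Total award: $37,640 + $11,292 = $48,932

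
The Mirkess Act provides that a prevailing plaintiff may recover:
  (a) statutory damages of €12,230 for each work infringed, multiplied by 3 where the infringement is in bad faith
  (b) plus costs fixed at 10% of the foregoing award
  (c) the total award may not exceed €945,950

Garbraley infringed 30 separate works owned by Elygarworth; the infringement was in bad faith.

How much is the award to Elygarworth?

€945,950

Statutory damages: 30 × €12,230 = €366,900
Trebled: 3 × €366,900 = €1,100,700
Costs: 10% of €1,100,700 = €110,070
Award plus costs: €1,100,700 + €110,070 = €1,210,770
Cap at €945,950: €1,210,770 exceeds the cap → €945,950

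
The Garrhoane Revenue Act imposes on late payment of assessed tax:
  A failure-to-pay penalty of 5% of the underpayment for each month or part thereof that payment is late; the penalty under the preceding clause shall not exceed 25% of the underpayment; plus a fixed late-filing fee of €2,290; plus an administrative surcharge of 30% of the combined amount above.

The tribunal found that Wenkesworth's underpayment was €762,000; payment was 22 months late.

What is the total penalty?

Accrued rate: 5% × 22 = 110%, capped at 25% → 25%
Failure-to-pay penalty: 25% of €762,000 = €190,500
Penalty before surcharge: €190,500 + €2,290 = €192,790
Administrative surcharge: 30% of €192,790 = €57,837
Total penalty: €192,790 + €57,837 = €250,627

Penalty: €250,627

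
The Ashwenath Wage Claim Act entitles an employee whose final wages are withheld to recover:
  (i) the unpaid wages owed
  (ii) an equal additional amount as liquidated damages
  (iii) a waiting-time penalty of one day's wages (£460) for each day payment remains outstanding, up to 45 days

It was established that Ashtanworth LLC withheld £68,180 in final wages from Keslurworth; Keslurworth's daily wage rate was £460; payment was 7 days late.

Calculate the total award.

£139,580

Liquidated damages (equal amount): £68,180
Penalty days: min(7, 45) = 7
Waiting-time penalty: 7 × £460 = £3,220
Total award: £68,180 + £68,180 + £3,220 = £139,580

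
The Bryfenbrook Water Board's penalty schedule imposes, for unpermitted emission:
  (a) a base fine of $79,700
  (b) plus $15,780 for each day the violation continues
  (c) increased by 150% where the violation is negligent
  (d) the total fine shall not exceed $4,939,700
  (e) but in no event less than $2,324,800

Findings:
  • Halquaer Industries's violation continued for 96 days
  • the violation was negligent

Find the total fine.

Per-day component: 96 × $15,780 = $1,514,880
Base plus per-day: $79,700 + $1,514,880 = $1,594,580
Enhancement: 150% of $1,594,580 = $2,391,870
Enhanced fine: $1,594,580 + $2,391,870 = $3,986,450
Cap at $4,939,700: $3,986,450 is within the cap, no reduction.
Minimum $2,324,800: $3,986,450 meets the minimum, no increase.

$3,986,450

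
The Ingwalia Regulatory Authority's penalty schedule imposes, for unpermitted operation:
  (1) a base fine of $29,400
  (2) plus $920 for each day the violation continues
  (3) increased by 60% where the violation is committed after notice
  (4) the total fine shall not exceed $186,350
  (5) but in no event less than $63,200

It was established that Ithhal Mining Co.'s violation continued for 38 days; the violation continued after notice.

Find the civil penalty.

$102,976

Per-day component: 38 × $920 = $34,960
Base plus per-day: $29,400 + $34,960 = $64,360
Enhancement: 60% of $64,360 = $38,616
Enhanced fine: $64,360 + $38,616 = $102,976
Cap at $186,350: $102,976 is within the cap, no reduction.
Minimum $63,200: $102,976 meets the minimum, no increase.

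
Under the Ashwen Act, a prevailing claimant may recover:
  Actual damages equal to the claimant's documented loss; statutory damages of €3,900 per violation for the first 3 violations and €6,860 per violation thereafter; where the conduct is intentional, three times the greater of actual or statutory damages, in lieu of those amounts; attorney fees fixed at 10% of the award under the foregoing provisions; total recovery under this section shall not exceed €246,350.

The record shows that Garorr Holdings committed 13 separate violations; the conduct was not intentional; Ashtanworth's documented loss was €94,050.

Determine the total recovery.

€191,785

First 3 violations: 3 × €3,900 = €11,700
Remaining violations: (13 − 3) × €6,860 = €68,600
Statutory damages: €11,700 + €68,600 = €80,300
Conduct not intentional: the in-lieu enhancement does not apply.
Actual plus statutory damages: €94,050 + €80,300 = €174,350
Attorney fees: 10% of €174,350 = €17,435
Total before cap: €174,350 + €17,435 = €191,785
Cap at €246,350: €191,785 is within the cap, no reduction.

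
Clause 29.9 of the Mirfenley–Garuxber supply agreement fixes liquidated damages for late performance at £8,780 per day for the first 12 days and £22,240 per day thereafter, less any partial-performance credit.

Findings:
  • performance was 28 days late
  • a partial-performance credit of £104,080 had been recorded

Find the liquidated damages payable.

£357,120

First 12 days: 12 × £8,780 = £105,360
Remaining days: (28 − 12) × £22,240 = £355,840
Accrued per-day damages: £105,360 + £355,840 = £461,200
Less partial-performance credit: £461,200 − £104,080 = £357,120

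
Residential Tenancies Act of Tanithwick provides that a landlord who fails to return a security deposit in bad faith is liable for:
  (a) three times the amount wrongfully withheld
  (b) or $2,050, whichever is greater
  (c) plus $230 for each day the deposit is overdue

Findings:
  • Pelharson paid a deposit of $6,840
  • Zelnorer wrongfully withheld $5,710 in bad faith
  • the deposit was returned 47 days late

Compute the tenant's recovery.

Recovery: $27,940

Trebled: 3 × $5,710 = $17,130
Minimum $2,050: $17,130 meets the minimum, no increase.
Late-return penalty: 47 × $230 = $10,810
Damages plus late penalty: $17,130 + $10,810 = $27,940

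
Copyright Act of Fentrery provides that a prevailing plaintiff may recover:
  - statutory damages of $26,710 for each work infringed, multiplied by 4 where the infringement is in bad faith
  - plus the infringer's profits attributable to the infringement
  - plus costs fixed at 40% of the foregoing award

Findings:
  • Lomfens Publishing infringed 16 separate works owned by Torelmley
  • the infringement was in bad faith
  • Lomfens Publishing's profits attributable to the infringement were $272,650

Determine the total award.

$2,774,926

Statutory damages: 16 × $26,710 = $427,360
Multiplied by 4: 4 × $427,360 = $1,709,440
Combined award: $1,709,440 + $272,650 = $1,982,090
Costs: 40% of $1,982,090 = $792,836
Award plus costs: $1,982,090 + $792,836 = $2,774,926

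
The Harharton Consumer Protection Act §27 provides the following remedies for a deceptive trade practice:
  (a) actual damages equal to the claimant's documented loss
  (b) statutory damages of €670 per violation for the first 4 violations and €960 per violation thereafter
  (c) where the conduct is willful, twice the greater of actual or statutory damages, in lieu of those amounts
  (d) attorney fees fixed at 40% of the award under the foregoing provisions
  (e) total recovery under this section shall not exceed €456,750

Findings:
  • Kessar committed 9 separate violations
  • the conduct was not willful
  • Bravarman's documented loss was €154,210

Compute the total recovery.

€226,366

First 4 violations: 4 × €670 = €2,680
Remaining violations: (9 − 4) × €960 = €4,800
Statutory damages: €2,680 + €4,800 = €7,480
Conduct not willful: the in-lieu enhancement does not apply.
Actual plus statutory damages: €154,210 + €7,480 = €161,690
Attorney fees: 40% of €161,690 = €64,676
Total before cap: €161,690 + €64,676 = €226,366
Cap at €456,750: €226,366 is within the cap, no reduction.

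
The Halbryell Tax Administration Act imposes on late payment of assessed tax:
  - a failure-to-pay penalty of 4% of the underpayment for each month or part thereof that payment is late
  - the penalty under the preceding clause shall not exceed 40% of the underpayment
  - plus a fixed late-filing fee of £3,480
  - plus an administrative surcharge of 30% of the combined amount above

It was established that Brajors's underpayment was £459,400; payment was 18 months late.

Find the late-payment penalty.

Accrued rate: 4% × 18 = 72%, capped at 40% → 40%
Failure-to-pay penalty: 40% of £459,400 = £183,760
Penalty before surcharge: £183,760 + £3,480 = £187,240
Administrative surcharge: 30% of £187,240 = £56,172
Total penalty: £187,240 + £56,172 = £243,412

£243,412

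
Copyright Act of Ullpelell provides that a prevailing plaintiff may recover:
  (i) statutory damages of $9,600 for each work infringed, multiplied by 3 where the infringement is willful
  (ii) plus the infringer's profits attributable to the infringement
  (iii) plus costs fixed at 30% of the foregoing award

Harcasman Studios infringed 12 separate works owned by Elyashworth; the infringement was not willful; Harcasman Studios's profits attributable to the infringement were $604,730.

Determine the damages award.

Statutory damages: 12 × $9,600 = $115,200
Infringement not willful: no ×3 enhancement.
Combined award: $115,200 + $604,730 = $719,930
Costs: 30% of $719,930 = $215,979
Award plus costs: $719,930 + $215,979 = $935,909

$935,909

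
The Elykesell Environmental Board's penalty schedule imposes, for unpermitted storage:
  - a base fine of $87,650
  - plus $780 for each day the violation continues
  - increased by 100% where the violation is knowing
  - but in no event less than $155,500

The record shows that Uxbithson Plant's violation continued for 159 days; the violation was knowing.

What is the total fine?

$423,340

Per-day component: 159 × $780 = $124,020
Base plus per-day: $87,650 + $124,020 = $211,670
Enhancement: 100% of $211,670 = $211,670
Enhanced fine: $211,670 + $211,670 = $423,340
Minimum $155,500: $423,340 meets the minimum, no increase.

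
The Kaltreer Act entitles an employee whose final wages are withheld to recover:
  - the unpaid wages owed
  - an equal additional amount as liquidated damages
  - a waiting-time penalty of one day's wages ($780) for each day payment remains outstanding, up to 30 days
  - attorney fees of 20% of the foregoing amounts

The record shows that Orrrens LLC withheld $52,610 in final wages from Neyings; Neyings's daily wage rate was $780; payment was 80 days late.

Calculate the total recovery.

Liquidated damages (equal amount): $52,610
Penalty days: min(80, 30) = 30
Waiting-time penalty: 30 × $780 = $23,400
Subtotal: $52,610 + $52,610 + $23,400 = $128,620
Attorney fees: 20% of $128,620 = $25,724
Total award: $128,620 + $25,724 = $154,344

$154,344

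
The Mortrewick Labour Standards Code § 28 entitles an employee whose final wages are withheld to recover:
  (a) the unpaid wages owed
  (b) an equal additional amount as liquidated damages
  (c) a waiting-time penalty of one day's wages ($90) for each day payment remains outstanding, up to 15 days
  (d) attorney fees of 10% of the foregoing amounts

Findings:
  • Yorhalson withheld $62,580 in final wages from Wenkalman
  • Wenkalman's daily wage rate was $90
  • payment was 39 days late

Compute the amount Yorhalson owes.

$139,161

Liquidated damages (equal amount): $62,580
Penalty days: min(39, 15) = 15
Waiting-time penalty: 15 × $90 = $1,350
Subtotal: $62,580 + $62,580 + $1,350 = $126,510
Attorney fees: 10% of $126,510 = $12,651
Total award: $126,510 + $12,651 = $139,161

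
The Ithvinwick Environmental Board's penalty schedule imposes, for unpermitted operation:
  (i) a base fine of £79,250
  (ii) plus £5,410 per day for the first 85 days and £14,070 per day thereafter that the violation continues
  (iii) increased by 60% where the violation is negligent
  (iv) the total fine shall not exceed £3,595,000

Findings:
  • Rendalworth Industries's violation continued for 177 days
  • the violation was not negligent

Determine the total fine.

£1,833,540

First 85 days: 85 × £5,410 = £459,850
Remaining days: (177 − 85) × £14,070 = £1,294,440
Per-day component: £459,850 + £1,294,440 = £1,754,290
Base plus per-day: £79,250 + £1,754,290 = £1,833,540
The violation was not negligent: no 60% increase.
Cap at £3,595,000: £1,833,540 is within the cap, no reduction.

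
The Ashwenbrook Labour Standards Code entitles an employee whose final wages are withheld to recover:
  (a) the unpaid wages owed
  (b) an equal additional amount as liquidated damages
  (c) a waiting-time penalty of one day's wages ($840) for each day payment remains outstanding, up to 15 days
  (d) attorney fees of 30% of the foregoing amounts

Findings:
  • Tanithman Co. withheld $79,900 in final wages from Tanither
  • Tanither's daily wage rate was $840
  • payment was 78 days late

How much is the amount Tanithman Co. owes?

$224,120

Liquidated damages (equal amount): $79,900
Penalty days: min(78, 15) = 15
Waiting-time penalty: 15 × $840 = $12,600
Subtotal: $79,900 + $79,900 + $12,600 = $172,400
Attorney fees: 30% of $172,400 = $51,720
Total award: $172,400 + $51,720 = $224,120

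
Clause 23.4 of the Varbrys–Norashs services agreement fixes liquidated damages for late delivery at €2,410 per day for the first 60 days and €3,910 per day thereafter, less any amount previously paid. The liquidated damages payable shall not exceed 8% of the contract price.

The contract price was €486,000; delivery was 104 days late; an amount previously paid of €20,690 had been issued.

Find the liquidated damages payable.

First 60 days: 60 × €2,410 = €144,600
Remaining days: (104 − 60) × €3,910 = €172,040
Accrued per-day damages: €144,600 + €172,040 = €316,640
Less amount previously paid: €316,640 − €20,690 = €295,950
Cap: 8% of €486,000 = €38,880
Cap at €38,880: €295,950 exceeds the cap → €38,880

€38,880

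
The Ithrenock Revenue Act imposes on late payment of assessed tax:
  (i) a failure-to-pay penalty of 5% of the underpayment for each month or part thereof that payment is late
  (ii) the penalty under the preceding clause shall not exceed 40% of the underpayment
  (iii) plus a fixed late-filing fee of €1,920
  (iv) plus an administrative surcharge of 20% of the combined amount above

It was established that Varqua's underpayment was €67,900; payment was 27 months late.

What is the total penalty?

€34,896

Accrued rate: 5% × 27 = 135%, capped at 40% → 40%
Failure-to-pay penalty: 40% of €67,900 = €27,160
Penalty before surcharge: €27,160 + €1,920 = €29,080
Administrative surcharge: 20% of €29,080 = €5,816
Total penalty: €29,080 + €5,816 = €34,896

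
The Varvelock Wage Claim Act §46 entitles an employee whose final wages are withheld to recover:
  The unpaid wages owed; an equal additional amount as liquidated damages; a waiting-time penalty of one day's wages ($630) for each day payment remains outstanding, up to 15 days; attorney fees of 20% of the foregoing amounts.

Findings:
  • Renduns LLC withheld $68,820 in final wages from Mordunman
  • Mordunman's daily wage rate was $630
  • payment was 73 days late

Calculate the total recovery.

Liquidated damages (equal amount): $68,820
Penalty days: min(73, 15) = 15
Waiting-time penalty: 15 × $630 = $9,450
Subtotal: $68,820 + $68,820 + $9,450 = $147,090
Attorney fees: 20% of $147,090 = $29,418
Total award: $147,090 + $29,418 = $176,508

Total award: $176,508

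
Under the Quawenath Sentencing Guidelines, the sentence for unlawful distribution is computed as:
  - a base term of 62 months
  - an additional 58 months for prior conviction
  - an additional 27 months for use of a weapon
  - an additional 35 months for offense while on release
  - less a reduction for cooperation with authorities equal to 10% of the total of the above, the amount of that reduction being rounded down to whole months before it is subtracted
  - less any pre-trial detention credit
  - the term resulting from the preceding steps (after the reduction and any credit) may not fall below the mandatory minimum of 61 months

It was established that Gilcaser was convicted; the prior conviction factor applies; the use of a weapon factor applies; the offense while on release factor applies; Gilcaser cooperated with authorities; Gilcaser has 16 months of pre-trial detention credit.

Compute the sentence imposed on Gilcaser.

Prior conviction enhancement: +58 months
Use of a weapon enhancement: +27 months
Offense while on release enhancement: +35 months
Adjusted term: 62 months + 58 months + 27 months + 35 months = 182 months
Cooperation with authorities reduction: 10% of 182 months = 18 months (rounded down)
After reduction: 182 − 18 = 164 months
Less pre-trial detention credit: 164 months − 16 months = 148 months
Minimum 61 months: 148 months meets the minimum, no increase.

Sentence: 148 months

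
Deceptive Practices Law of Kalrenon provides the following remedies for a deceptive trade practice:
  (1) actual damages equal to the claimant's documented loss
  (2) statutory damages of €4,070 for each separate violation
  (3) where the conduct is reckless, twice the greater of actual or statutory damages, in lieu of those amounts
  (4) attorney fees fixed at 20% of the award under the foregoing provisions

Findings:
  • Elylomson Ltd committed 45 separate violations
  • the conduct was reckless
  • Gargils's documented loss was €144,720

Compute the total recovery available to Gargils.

€439,560

Statutory damages: 45 × €4,070 = €183,150
Greater of actual damages (€144,720) or statutory damages (€183,150): €183,150
Doubled: 2 × €183,150 = €366,300
Attorney fees: 20% of €366,300 = €73,260
Total recovery: €366,300 + €73,260 = €439,560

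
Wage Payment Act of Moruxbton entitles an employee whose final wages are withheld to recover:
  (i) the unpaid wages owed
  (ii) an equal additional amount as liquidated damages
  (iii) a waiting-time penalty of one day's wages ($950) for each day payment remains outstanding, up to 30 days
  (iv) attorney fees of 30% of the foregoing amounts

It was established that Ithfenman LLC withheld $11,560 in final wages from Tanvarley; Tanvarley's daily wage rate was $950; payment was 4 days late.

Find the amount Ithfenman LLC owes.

$34,996

Liquidated damages (equal amount): $11,560
Penalty days: min(4, 30) = 4
Waiting-time penalty: 4 × $950 = $3,800
Subtotal: $11,560 + $11,560 + $3,800 = $26,920
Attorney fees: 30% of $26,920 = $8,076
Total award: $26,920 + $8,076 = $34,996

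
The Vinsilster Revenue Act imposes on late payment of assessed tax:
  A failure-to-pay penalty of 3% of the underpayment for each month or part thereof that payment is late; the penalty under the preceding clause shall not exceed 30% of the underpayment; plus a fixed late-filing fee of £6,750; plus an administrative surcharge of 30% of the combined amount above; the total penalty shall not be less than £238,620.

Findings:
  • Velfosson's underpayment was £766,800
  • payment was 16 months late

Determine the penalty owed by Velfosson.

£307,827

Accrued rate: 3% × 16 = 48%, capped at 30% → 30%
Failure-to-pay penalty: 30% of £766,800 = £230,040
Penalty before surcharge: £230,040 + £6,750 = £236,790
Administrative surcharge: 30% of £236,790 = £71,037
Total penalty: £236,790 + £71,037 = £307,827
Minimum £238,620: £307,827 meets the minimum, no increase.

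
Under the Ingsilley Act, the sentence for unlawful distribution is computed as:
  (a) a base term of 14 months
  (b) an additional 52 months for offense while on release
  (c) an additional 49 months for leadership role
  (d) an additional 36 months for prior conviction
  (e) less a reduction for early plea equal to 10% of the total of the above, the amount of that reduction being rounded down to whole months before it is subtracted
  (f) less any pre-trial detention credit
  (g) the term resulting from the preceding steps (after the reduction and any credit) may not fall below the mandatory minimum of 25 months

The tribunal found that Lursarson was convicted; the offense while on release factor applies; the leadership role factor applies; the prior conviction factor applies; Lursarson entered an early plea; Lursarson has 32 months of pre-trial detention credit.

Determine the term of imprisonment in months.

Sentence: 104 months

Offense while on release enhancement: +52 months
Leadership role enhancement: +49 months
Prior conviction enhancement: +36 months
Adjusted term: 14 months + 52 months + 49 months + 36 months = 151 months
Early plea reduction: 10% of 151 months = 15 months (rounded down)
After reduction: 151 − 15 = 136 months
Less pre-trial detention credit: 136 months − 32 months = 104 months
Minimum 25 months: 104 months meets the minimum, no increase.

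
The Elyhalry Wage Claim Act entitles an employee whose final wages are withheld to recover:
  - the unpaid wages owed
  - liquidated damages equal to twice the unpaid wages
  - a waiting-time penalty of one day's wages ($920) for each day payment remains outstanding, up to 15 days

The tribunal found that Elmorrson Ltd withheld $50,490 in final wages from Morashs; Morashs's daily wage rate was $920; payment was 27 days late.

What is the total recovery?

$165,270

Doubled: 2 × $50,490 = $100,980
Penalty days: min(27, 15) = 15
Waiting-time penalty: 15 × $920 = $13,800
Total award: $50,490 + $100,980 + $13,800 = $165,270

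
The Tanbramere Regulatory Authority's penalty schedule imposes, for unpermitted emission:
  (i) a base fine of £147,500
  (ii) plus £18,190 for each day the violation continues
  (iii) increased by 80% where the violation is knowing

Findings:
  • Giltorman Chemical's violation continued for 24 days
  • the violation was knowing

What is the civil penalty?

£1,051,308

Per-day component: 24 × £18,190 = £436,560
Base plus per-day: £147,500 + £436,560 = £584,060
Enhancement: 80% of £584,060 = £467,248
Enhanced fine: £584,060 + £467,248 = £1,051,308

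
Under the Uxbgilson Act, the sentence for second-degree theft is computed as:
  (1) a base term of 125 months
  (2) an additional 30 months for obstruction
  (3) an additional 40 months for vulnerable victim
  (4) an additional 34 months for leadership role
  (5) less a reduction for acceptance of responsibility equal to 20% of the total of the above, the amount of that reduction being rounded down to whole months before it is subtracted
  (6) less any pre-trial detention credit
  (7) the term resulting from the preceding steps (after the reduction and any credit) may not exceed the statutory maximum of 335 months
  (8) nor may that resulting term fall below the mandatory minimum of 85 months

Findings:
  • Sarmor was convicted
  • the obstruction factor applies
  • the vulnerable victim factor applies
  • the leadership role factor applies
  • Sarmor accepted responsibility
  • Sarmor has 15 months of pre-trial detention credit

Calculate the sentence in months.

169 months

Obstruction enhancement: +30 months
Vulnerable victim enhancement: +40 months
Leadership role enhancement: +34 months
Adjusted term: 125 months + 30 months + 40 months + 34 months = 229 months
Acceptance of responsibility reduction: 20% of 229 months = 45 months (rounded down)
After reduction: 229 − 45 = 184 months
Less pre-trial detention credit: 184 months − 15 months = 169 months
Cap at 335 months: 169 months is within the cap, no reduction.
Minimum 85 months: 169 months meets the minimum, no increase.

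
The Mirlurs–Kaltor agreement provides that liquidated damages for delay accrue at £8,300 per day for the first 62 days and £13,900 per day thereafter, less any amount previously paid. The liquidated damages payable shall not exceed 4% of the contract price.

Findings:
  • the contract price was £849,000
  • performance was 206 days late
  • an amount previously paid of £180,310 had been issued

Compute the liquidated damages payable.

Liquidated damages: £33,960

First 62 days: 62 × £8,300 = £514,600
Remaining days: (206 − 62) × £13,900 = £2,001,600
Accrued per-day damages: £514,600 + £2,001,600 = £2,516,200
Less amount previously paid: £2,516,200 − £180,310 = £2,335,890
Cap: 4% of £849,000 = £33,960
Cap at £33,960: £2,335,890 exceeds the cap → £33,960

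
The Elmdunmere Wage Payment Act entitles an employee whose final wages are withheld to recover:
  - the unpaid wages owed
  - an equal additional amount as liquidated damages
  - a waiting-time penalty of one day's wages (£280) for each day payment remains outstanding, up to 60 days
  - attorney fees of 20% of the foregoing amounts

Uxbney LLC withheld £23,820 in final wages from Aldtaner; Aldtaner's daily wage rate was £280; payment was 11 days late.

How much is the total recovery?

Liquidated damages (equal amount): £23,820
Penalty days: min(11, 60) = 11
Waiting-time penalty: 11 × £280 = £3,080
Subtotal: £23,820 + £23,820 + £3,080 = £50,720
Attorney fees: 20% of £50,720 = £10,144
Total award: £50,720 + £10,144 = £60,864

£60,864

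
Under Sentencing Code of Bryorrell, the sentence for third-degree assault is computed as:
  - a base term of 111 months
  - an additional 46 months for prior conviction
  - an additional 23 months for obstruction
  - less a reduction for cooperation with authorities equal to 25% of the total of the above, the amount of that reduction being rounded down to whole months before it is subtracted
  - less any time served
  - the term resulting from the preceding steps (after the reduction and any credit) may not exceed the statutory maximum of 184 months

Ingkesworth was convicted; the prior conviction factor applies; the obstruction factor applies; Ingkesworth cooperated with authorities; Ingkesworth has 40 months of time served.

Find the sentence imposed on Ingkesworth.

Prior conviction enhancement: +46 months
Obstruction enhancement: +23 months
Adjusted term: 111 months + 46 months + 23 months = 180 months
Cooperation with authorities reduction: 25% of 180 months = 45 months (rounded down)
After reduction: 180 − 45 = 135 months
Less time served: 135 months − 40 months = 95 months
Cap at 184 months: 95 months is within the cap, no reduction.

95 months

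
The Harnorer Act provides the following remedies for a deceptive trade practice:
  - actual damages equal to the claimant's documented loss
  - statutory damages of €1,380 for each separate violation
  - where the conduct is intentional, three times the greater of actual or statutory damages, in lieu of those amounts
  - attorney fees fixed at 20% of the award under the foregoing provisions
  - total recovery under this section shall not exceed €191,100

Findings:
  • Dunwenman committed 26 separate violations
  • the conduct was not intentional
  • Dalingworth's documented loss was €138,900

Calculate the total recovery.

€191,100

Statutory damages: 26 × €1,380 = €35,880
Conduct not intentional: the in-lieu enhancement does not apply.
Actual plus statutory damages: €138,900 + €35,880 = €174,780
Attorney fees: 20% of €174,780 = €34,956
Total before cap: €174,780 + €34,956 = €209,736
Cap at €191,100: €209,736 exceeds the cap → €191,100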